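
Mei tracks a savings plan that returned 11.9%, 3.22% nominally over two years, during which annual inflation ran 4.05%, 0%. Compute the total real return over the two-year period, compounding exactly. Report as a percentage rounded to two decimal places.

11.01%

Compound the nominal returns: 1.1190 × 1.0322 = 1.155032.
Compound inflation: 1.0405 × 1.0000 = 1.040500.
Deflate: 1.155032 / 1.040500 = 1.110074.
Total real return = 1.110074 − 1 → 11.01%.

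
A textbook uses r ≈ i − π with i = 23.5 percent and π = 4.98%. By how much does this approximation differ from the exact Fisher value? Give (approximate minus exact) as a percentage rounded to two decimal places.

Approximate: r ≈ 23.500% − 4.980% = 18.5200%
Exact: (1 + 0.2350)/(1 + 0.0498) − 1 = 17.6415%
Error = 18.5200% − 17.6415% = 0.8785% → 0.88%.

0.88%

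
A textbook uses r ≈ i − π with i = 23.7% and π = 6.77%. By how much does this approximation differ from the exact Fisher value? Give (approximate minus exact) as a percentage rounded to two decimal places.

Approximate: r ≈ 23.700% − 6.770% = 16.9300%
Exact: (1 + 0.2370)/(1 + 0.0677) − 1 = 15.8565%
Error = 16.9300% − 15.8565% = 1.0735% → 1.07%.

1.07%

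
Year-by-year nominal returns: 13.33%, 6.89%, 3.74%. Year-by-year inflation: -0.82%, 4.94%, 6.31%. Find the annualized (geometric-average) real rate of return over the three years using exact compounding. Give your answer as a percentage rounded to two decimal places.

Compound the nominal returns: 1.1333 × 1.0689 × 1.0374 = 1.25669015.
Compound inflation: 0.9918 × 1.0494 × 1.0631 = 1.10646908.
Deflate: 1.25669015 / 1.10646908 = 1.13576617.
Annualized real rate = 1.13576617^(1/3) − 1 = 4.3349% → 4.33%.

4.33%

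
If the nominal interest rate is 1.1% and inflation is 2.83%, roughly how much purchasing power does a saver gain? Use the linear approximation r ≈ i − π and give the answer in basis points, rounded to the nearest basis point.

-173 basis points

r ≈ i − π = 1.1% − 2.83% = -173 basis points.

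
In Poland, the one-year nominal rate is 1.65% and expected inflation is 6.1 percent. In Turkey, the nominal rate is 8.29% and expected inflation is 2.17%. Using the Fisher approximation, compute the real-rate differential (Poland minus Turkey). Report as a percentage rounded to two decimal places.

-10.57%

Poland: 1.65% − 6.1% = -4.450%
Turkey: 8.29% − 2.17% = 6.120%
Differential = -10.570% → -10.57%.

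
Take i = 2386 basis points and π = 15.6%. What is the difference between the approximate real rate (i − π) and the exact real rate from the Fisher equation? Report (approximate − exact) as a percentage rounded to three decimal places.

Approximate: r ≈ 23.860% − 15.600% = 8.2600%
Exact: (1 + 0.2386)/(1 + 0.1560) − 1 = 7.1453%
Error = 8.2600% − 7.1453% = 1.1147% → 1.115%.

1.115%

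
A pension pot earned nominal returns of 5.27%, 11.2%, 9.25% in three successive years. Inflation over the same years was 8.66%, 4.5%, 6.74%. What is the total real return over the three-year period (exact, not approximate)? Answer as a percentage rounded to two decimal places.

Compound the nominal returns: 1.0527 × 1.1120 × 1.0925 = 1.278883.
Compound inflation: 1.0866 × 1.0450 × 1.0674 = 1.212029.
Deflate: 1.278883 / 1.212029 = 1.055158.
Total real return = 1.055158 − 1 → 5.52%.

5.52%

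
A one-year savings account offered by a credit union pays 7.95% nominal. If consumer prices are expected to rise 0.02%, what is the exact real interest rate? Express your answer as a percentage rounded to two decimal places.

By the Fisher equation, 1 + r = (1 + i)/(1 + π).
1 + r = 1.07950 / 1.00020 = 1.079284
r = 1.079284 − 1 = 7.9284%, i.e. 7.93%.

7.93%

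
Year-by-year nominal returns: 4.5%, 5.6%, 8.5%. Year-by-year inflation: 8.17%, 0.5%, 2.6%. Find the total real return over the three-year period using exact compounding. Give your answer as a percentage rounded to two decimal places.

7.35%

Compound the nominal returns: 1.0450 × 1.0560 × 1.0850 = 1.197319.
Compound inflation: 1.0817 × 1.0050 × 1.0260 = 1.115373.
Deflate: 1.197319 / 1.115373 = 1.073469.
Total real return = 1.073469 − 1 → 7.35%.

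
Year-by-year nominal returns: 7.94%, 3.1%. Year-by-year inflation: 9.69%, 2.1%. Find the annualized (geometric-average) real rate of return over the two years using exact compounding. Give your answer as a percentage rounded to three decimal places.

-0.316%

Compound the nominal returns: 1.0794 × 1.0310 = 1.11286140.
Compound inflation: 1.0969 × 1.0210 = 1.11993490.
Deflate: 1.11286140 / 1.11993490 = 0.99368401.
Annualized real rate = 0.99368401^(1/2) − 1 = -0.3163% → -0.316%.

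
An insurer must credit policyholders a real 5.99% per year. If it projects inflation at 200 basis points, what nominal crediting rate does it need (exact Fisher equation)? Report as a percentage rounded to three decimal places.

(1 + i) = (1 + r)(1 + π) = 1.05990 × 1.02000 = 1.081098
i = 1.081098 − 1, so the required nominal rate is 8.110%.

8.110%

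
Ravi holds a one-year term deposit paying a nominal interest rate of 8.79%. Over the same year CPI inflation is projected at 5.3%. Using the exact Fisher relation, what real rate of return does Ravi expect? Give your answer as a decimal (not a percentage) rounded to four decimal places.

0.0331

1 + r = 1.08790 / 1.05300 = 1.033143
r = 1.033143 − 1 = 3.3143%, i.e. 0.0331.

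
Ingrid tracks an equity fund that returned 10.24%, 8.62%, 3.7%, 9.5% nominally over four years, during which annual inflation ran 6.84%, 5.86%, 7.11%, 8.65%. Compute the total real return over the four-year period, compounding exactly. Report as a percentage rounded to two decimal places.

3.30%

Nominal growth factor = 1.1024 × 1.0862 × 1.0370 × 1.0950 = 1.359696
Price-level growth factor = 1.0684 × 1.0586 × 1.0711 × 1.0865 = 1.316211
Real growth factor = 1.359696 / 1.316211 = 1.033038
Total real return = 1.033038 − 1 → 3.30%.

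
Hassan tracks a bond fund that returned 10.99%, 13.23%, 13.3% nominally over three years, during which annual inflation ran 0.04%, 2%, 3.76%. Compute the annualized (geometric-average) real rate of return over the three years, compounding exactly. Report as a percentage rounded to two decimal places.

Compound the nominal returns: 1.1099 × 1.1323 × 1.1330 = 1.42388616.
Compound inflation: 1.0004 × 1.0200 × 1.0376 = 1.05877534.
Deflate: 1.42388616 / 1.05877534 = 1.34484258.
Annualized real rate = 1.34484258^(1/3) − 1 = 10.3800% → 10.38%.

10.38%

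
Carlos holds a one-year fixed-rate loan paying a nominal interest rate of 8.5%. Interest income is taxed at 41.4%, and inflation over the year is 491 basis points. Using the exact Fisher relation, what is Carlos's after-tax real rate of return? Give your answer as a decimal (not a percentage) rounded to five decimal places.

0.00068

After-tax nominal return = 8.5% × (1 − 0.414) = 4.9810%.
1 + r = 1.04981 / 1.04910 = 1.000677
After-tax real rate = 1.000677 − 1 → 0.00068.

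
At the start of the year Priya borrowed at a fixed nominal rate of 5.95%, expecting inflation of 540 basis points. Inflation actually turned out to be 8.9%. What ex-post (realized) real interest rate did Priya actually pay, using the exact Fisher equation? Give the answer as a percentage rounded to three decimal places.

Ex-post: (1 + 0.0595)/(1 + 0.0890) − 1 = -2.7089%
So the realized real rate is -2.709%.

-2.709%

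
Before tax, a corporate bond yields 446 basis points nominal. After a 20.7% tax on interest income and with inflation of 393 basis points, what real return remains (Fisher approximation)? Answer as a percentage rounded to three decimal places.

-0.393%

After-tax nominal return = 4.46% × (1 − 0.207) = 3.53678%.
r ≈ 3.53678% − 3.93% → -0.393%.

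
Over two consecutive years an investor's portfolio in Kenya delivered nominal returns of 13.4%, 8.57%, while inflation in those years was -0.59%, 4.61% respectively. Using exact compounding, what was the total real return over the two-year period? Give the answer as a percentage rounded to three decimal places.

Nominal growth factor = 1.1340 × 1.0857 = 1.231184
Price-level growth factor = 0.9941 × 1.0461 = 1.039928
Real growth factor = 1.231184 / 1.039928 = 1.183913
Total real return = 1.183913 − 1 → 18.391%.

18.391%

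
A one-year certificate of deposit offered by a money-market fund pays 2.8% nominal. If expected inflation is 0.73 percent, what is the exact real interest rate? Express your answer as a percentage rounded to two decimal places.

By the Fisher identity, 1 + r = (1 + i)/(1 + π).
1 + r = 1.02800 / 1.00730 = 1.02054999
r = 1.02054999 − 1 = 2.054999%, i.e. 2.05%.

2.05%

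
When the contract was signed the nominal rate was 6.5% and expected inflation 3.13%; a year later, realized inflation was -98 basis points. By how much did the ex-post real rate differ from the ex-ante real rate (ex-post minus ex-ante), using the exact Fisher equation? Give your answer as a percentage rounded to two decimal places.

Ex-ante: (1 + 0.0650)/(1 + 0.0313) − 1 = 3.2677%
Ex-post: (1 + 0.0650)/(1 − 0.0098) − 1 = 7.5540%
Difference (ex-post − ex-ante) = 4.2863% → 4.29%.

4.29%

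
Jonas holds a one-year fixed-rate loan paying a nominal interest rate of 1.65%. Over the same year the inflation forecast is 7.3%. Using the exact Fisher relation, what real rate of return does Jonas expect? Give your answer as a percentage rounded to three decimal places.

-5.266%

By the Fisher relation, 1 + r = (1 + i)/(1 + π).
1 + r = 1.01650 / 1.07300 = 0.947344
r = 0.947344 − 1 = -5.2656%, i.e. -5.266%.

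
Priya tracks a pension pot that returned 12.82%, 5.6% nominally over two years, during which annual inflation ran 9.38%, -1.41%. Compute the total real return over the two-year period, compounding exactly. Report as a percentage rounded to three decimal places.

Compound the nominal returns: 1.1282 × 1.0560 = 1.191379.
Compound inflation: 1.0938 × 0.9859 = 1.078377.
Deflate: 1.191379 / 1.078377 = 1.104789.
Total real return = 1.104789 − 1 → 10.479%.

10.479%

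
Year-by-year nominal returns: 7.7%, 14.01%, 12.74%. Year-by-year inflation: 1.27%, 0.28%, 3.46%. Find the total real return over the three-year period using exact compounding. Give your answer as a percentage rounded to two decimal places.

Nominal growth factor = 1.0770 × 1.1401 × 1.1274 = 1.384321
Price-level growth factor = 1.0127 × 1.0028 × 1.0346 = 1.050673
Real growth factor = 1.384321 / 1.050673 = 1.317556
Total real return = 1.317556 − 1 → 31.76%.

31.76%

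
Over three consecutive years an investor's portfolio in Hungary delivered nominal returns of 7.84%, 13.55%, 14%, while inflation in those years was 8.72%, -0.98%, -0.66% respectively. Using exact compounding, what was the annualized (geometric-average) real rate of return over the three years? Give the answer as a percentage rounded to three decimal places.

Nominal growth factor = 1.0784 × 1.1355 × 1.1400 = 1.39595645
Price-level growth factor = 1.0872 × 0.9902 × 0.9934 = 1.06944024
Real growth factor = 1.39595645 / 1.06944024 = 1.30531506
Annualized real rate = 1.30531506^(1/3) − 1 = 9.2878% → 9.288%.

9.288%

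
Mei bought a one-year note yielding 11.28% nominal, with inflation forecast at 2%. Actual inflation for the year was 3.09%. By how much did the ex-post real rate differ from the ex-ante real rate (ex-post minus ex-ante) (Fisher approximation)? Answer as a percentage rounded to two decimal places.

Ex-ante: 11.28% − 2% = 9.280%
Ex-post: 11.28% − 3.09% = 8.190%
Difference (ex-post − ex-ante) = -1.0900% → -1.09%.

-1.09%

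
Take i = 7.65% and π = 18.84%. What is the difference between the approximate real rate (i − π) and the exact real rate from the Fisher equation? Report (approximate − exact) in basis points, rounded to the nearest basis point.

-177 basis points

Approximate: r ≈ 7.650% − 18.840% = -11.1900%
Exact: (1 + 0.0765)/(1 + 0.1884) − 1 = -9.4160%
Error = -11.1900% − (-9.4160%) = -1.7740% → -177 basis points.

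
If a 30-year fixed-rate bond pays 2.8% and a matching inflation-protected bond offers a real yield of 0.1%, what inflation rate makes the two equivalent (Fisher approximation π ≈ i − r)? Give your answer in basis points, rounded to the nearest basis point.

π ≈ i − r = 2.8% − 0.1% → 270 basis points.

270 basis points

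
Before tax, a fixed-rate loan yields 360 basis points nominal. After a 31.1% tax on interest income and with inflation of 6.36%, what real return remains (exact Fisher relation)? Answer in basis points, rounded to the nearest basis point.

-365 basis points

After-tax nominal return = 3.6% × (1 − 0.311) = 2.4804%.
1 + r = 1.024804 / 1.06360 = 0.963524
After-tax real rate = 0.963524 − 1 → -365 basis points.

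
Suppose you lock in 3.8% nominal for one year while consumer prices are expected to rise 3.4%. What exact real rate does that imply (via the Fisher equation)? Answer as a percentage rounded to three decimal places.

0.387%

1 + r = 1.03800 / 1.03400 = 1.003868
r = 1.003868 − 1 = 0.3868%, i.e. 0.387%.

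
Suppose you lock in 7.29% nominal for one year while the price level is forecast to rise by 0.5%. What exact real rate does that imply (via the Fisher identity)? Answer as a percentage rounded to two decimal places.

By the Fisher identity, 1 + r = (1 + i)/(1 + π).
1 + r = 1.07290 / 1.00500 = 1.067562
r = 1.067562 − 1 = 6.7562%, i.e. 6.76%.

6.76%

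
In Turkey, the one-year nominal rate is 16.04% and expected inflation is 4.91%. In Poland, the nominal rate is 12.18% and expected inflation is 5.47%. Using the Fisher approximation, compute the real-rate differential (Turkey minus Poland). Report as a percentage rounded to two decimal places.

4.42%

Turkey: 16.04% − 4.91% = 11.130%
Poland: 12.18% − 5.47% = 6.710%
Differential = 4.420% → 4.42%.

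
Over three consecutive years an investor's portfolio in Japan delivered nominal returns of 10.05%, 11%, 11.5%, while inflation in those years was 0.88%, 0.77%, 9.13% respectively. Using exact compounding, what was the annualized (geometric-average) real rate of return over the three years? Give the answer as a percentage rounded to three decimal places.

7.079%

Compound the nominal returns: 1.1005 × 1.1100 × 1.1150 = 1.362033825.
Compound inflation: 1.0088 × 1.0077 × 1.0913 = 1.109380396.
Deflate: 1.362033825 / 1.109380396 = 1.227742828.
Annualized real rate = 1.227742828^(1/3) − 1 = 7.07855% → 7.079%.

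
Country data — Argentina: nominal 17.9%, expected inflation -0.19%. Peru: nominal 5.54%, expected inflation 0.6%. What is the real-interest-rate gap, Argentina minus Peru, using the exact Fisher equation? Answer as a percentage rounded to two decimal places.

Argentina: (1 + 0.1790)/(1 − 0.0019) − 1 = 18.1244%
Peru: (1 + 0.0554)/(1 + 0.0060) − 1 = 4.9105%
Differential = 18.1244% − 4.9105% = 13.2139% → 13.21%.

13.21%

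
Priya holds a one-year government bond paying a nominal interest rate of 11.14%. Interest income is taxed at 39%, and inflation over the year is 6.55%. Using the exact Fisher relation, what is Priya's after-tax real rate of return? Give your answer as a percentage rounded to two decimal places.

0.23%

After-tax nominal return = 11.14% × (1 − 0.39) = 6.7954%.
1 + r = 1.067954 / 1.06550 = 1.002303
After-tax real rate = 1.002303 − 1 → 0.23%.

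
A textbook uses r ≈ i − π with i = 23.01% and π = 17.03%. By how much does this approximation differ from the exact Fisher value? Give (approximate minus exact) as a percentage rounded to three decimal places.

Approximate: r ≈ 23.010% − 17.030% = 5.9800%
Exact: (1 + 0.2301)/(1 + 0.1703) − 1 = 5.1098%
Error = 5.9800% − 5.1098% = 0.8702% → 0.870%.

0.870%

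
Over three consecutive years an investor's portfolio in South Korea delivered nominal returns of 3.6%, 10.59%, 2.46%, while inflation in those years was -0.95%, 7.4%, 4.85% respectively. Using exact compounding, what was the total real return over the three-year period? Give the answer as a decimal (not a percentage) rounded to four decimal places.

Nominal growth factor = 1.0360 × 1.1059 × 1.0246 = 1.173897
Price-level growth factor = 0.9905 × 1.0740 × 1.0485 = 1.115391
Real growth factor = 1.173897 / 1.115391 = 1.052453
Total real return = 1.052453 − 1 → 0.0525.

0.0525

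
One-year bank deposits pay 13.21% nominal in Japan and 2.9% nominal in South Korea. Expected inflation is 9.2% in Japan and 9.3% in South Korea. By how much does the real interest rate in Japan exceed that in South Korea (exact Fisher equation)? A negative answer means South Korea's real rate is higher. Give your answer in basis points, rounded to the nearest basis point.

953 basis points

Japan: (1 + 0.1321)/(1 + 0.0920) − 1 = 3.6722%
South Korea: (1 + 0.0290)/(1 + 0.0930) − 1 = -5.8554%
Differential = 3.6722% − (-5.8554%) = 9.5276% → 953 basis points.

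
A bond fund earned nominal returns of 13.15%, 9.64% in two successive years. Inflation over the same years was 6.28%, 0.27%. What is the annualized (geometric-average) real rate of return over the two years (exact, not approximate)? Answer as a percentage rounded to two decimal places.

Compound the nominal returns: 1.1315 × 1.0964 = 1.24057660.
Compound inflation: 1.0628 × 1.0027 = 1.06566956.
Deflate: 1.24057660 / 1.06566956 = 1.16412878.
Annualized real rate = 1.16412878^(1/2) − 1 = 7.8948% → 7.89%.

7.89%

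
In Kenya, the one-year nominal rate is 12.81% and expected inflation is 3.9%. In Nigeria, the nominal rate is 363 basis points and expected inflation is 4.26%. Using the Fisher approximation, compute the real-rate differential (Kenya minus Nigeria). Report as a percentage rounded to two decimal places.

Kenya: 12.81% − 3.9% = 8.910%
Nigeria: 3.63% − 4.26% = -0.630%
Differential = 9.540% → 9.54%.

9.54%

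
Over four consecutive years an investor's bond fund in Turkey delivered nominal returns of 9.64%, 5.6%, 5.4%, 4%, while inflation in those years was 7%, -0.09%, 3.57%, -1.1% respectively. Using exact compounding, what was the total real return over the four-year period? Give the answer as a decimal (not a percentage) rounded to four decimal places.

Nominal growth factor = 1.0964 × 1.0560 × 1.0540 × 1.0400 = 1.269132
Price-level growth factor = 1.0700 × 0.9991 × 1.0357 × 0.9890 = 1.095022
Real growth factor = 1.269132 / 1.095022 = 1.159001
Total real return = 1.159001 − 1 → 0.1590.

0.1590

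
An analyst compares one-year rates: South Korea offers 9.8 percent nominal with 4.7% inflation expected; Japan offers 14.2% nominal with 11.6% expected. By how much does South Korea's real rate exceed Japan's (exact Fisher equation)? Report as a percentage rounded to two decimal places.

2.54%

South Korea: (1 + 0.0980)/(1 + 0.0470) − 1 = 4.8711%
Japan: (1 + 0.1420)/(1 + 0.1160) − 1 = 2.3297%
Differential = 4.8711% − 2.3297% = 2.5413% → 2.54%.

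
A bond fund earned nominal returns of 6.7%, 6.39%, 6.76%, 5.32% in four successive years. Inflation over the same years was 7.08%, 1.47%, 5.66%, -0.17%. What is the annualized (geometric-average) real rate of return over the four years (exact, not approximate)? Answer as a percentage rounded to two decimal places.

Compound the nominal returns: 1.0670 × 1.0639 × 1.0676 × 1.0532 = 1.27639368.
Compound inflation: 1.0708 × 1.0147 × 1.0566 × 0.9983 = 1.14608730.
Deflate: 1.27639368 / 1.14608730 = 1.11369673.
Annualized real rate = 1.11369673^(1/4) − 1 = 2.7287% → 2.73%.

2.73%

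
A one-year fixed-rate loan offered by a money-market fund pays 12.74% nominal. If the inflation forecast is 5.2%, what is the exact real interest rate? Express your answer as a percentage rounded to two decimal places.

By the Fisher identity, 1 + r = (1 + i)/(1 + π).
1 + r = 1.12740 / 1.05200 = 1.071673
r = 1.071673 − 1 = 7.1673%, i.e. 7.17%.

7.17%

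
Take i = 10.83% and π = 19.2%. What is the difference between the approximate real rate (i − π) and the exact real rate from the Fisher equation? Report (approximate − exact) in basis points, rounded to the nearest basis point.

-135 basis points

Approximate: r ≈ 10.830% − 19.200% = -8.3700%
Exact: (1 + 0.1083)/(1 + 0.1920) − 1 = -7.0218%
Error = -8.3700% − (-7.0218%) = -1.3482% → -135 basis points.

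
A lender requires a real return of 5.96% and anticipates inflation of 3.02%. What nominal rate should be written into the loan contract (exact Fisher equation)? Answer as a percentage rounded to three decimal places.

9.160%

(1 + i) = (1 + r)(1 + π) = 1.05960 × 1.03020 = 1.09159992
i = 1.09159992 − 1, so the required nominal rate is 9.160%.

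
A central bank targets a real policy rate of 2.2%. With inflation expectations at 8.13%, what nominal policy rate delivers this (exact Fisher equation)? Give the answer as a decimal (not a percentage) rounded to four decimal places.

0.1051

(1 + i) = (1 + r)(1 + π) = 1.02200 × 1.08130 = 1.1050886
i = 1.1050886 − 1, so the required nominal rate is 0.1051.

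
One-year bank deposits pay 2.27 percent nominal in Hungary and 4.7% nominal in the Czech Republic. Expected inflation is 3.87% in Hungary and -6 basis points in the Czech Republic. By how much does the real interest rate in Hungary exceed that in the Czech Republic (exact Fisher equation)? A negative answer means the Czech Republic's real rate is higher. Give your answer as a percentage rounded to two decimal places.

-6.30%

Hungary: (1 + 0.0227)/(1 + 0.0387) − 1 = -1.5404%
The Czech Republic: (1 + 0.0470)/(1 − 0.0006) − 1 = 4.7629%
Differential = -1.5404% − 4.7629% = -6.3032% → -6.30%.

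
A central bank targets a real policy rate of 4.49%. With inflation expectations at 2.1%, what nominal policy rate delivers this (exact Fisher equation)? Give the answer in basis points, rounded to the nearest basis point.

668 basis points

(1 + i) = (1 + r)(1 + π) = 1.04490 × 1.02100 = 1.0668429
i = 1.0668429 − 1, so the required nominal rate is 668 basis points.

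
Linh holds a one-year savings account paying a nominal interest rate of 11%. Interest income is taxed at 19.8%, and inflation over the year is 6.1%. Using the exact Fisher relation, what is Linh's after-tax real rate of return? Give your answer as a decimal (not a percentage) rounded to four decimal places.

0.0257

After-tax nominal return = 11% × (1 − 0.198) = 8.8220%.
1 + r = 1.08822 / 1.06100 = 1.025655
After-tax real rate = 1.025655 − 1 → 0.0257.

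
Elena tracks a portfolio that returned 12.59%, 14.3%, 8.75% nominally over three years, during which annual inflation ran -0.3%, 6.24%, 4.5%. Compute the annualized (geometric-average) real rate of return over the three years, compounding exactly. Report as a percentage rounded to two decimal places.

8.13%

Compound the nominal returns: 1.1259 × 1.1430 × 1.0875 = 1.39950777.
Compound inflation: 0.9970 × 1.0624 × 1.0450 = 1.10687738.
Deflate: 1.39950777 / 1.10687738 = 1.26437472.
Annualized real rate = 1.26437472^(1/3) − 1 = 8.1331% → 8.13%.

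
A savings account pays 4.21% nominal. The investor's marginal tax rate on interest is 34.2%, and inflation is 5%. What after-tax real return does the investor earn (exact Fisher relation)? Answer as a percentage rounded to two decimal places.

-2.12%

After-tax nominal return = 4.21% × (1 − 0.342) = 2.77018%.
1 + r = 1.0277018 / 1.05000 = 0.978764
After-tax real rate = 0.978764 − 1 → -2.12%.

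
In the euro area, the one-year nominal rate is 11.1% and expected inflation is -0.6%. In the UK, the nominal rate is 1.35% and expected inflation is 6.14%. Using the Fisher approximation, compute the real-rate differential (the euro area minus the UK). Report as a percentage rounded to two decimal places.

16.49%

The euro area: 11.1% − (-0.6%) = 11.700%
The UK: 1.35% − 6.14% = -4.790%
Differential = 16.490% → 16.49%.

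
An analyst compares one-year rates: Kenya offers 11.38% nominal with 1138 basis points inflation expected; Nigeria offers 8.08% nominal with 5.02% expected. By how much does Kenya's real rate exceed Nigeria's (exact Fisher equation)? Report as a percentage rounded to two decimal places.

Kenya: (1 + 0.1138)/(1 + 0.1138) − 1 = 0.0000%
Nigeria: (1 + 0.0808)/(1 + 0.0502) − 1 = 2.9137%
Differential = 0.0000% − 2.9137% = -2.9137% → -2.91%.

-2.91%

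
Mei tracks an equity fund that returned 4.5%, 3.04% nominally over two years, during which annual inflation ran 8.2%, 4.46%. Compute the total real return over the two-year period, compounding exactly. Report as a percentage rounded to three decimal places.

Nominal growth factor = 1.0450 × 1.0304 = 1.0767680
Price-level growth factor = 1.0820 × 1.0446 = 1.1302572
Real growth factor = 1.0767680 / 1.1302572 = 0.9526752
Total real return = 0.9526752 − 1 → -4.732%.

-4.732%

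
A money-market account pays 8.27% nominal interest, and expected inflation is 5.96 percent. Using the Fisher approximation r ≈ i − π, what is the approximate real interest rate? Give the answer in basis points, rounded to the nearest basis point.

231 basis points

r ≈ i − π = 8.27% − 5.96% = 231 basis points.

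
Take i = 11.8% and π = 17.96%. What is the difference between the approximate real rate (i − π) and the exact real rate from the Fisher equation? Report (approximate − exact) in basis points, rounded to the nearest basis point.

-94 basis points

Approximate: r ≈ 11.800% − 17.960% = -6.1600%
Exact: (1 + 0.1180)/(1 + 0.1796) − 1 = -5.2221%
Error = -6.1600% − (-5.2221%) = -0.9379% → -94 basis points.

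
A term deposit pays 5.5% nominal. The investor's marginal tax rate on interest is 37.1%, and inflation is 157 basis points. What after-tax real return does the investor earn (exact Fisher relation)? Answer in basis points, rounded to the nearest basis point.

After-tax nominal return = 5.5% × (1 − 0.371) = 3.4595%.
1 + r = 1.034595 / 1.01570 = 1.018603
After-tax real rate = 1.018603 − 1 → 186 basis points.

186 basis points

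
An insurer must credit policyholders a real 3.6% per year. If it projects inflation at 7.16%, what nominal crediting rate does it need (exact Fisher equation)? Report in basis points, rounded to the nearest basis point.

1102 basis points

(1 + i) = (1 + r)(1 + π) = 1.03600 × 1.07160 = 1.1101776
i = 1.1101776 − 1, so the required nominal rate is 1102 basis points.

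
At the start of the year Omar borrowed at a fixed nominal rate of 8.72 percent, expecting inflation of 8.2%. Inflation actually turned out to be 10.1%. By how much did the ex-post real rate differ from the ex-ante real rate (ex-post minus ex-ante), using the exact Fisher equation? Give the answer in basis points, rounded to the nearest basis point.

-173 basis points

Ex-ante: (1 + 0.0872)/(1 + 0.0820) − 1 = 0.4806%
Ex-post: (1 + 0.0872)/(1 + 0.1010) − 1 = -1.2534%
Difference (ex-post − ex-ante) = -1.7340% → -173 basis points.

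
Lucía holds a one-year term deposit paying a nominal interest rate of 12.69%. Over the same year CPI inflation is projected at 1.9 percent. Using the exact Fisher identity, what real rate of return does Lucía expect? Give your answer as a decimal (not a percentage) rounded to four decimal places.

0.1059

By the Fisher identity, 1 + r = (1 + i)/(1 + π).
1 + r = 1.12690 / 1.01900 = 1.105888
r = 1.105888 − 1 = 10.5888%, i.e. 0.1059.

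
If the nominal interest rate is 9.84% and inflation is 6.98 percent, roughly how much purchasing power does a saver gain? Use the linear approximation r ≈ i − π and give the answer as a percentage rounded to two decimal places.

2.86%

r ≈ i − π = 9.84% − 6.98% = 2.86%.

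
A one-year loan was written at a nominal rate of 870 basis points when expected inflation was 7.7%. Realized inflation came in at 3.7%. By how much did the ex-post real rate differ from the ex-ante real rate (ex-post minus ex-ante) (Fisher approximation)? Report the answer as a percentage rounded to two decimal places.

4.00%

Ex-ante: 8.7% − 7.7% = 1.000%
Ex-post: 8.7% − 3.7% = 5.000%
Difference (ex-post − ex-ante) = 4.0000% → 4.00%.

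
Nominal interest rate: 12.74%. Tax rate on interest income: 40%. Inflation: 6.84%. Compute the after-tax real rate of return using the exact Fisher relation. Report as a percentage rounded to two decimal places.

0.75%

After-tax nominal return = 12.74% × (1 − 0.4) = 7.6440%.
1 + r = 1.07644 / 1.06840 = 1.007525
After-tax real rate = 1.007525 − 1 → 0.75%.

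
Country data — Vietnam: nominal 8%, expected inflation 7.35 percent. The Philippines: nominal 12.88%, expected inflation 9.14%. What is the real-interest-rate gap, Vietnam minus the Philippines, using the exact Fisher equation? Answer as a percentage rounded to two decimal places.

-2.82%

Vietnam: (1 + 0.0800)/(1 + 0.0735) − 1 = 0.6055%
The Philippines: (1 + 0.1288)/(1 + 0.0914) − 1 = 3.4268%
Differential = 0.6055% − 3.4268% = -2.8213% → -2.82%.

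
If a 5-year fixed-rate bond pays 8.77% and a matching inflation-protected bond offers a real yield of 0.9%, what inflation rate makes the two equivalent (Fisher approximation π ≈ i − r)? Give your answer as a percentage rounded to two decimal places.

π ≈ i − r = 8.77% − 0.9% → 7.87%.

7.87%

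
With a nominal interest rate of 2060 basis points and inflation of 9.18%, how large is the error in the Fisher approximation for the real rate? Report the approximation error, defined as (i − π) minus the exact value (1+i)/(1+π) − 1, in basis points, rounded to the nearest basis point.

Approximate: r ≈ 20.600% − 9.180% = 11.4200%
Exact: (1 + 0.2060)/(1 + 0.0918) − 1 = 10.4598%
Error = 11.4200% − 10.4598% = 0.9602% → 96 basis points.

96 basis points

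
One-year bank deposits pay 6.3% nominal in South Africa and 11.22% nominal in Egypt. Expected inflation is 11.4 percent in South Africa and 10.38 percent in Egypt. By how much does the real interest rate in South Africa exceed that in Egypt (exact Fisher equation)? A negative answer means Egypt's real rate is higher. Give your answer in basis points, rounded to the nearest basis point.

-534 basis points

South Africa: (1 + 0.0630)/(1 + 0.1140) − 1 = -4.5781%
Egypt: (1 + 0.1122)/(1 + 0.1038) − 1 = 0.7610%
Differential = -4.5781% − 0.7610% = -5.3391% → -534 basis points.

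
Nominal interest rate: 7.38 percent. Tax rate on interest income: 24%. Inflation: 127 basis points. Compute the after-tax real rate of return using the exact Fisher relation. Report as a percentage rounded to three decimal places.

After-tax nominal return = 7.38% × (1 − 0.24) = 5.6088%.
1 + r = 1.056088 / 1.01270 = 1.042844
After-tax real rate = 1.042844 − 1 → 4.284%.

4.284%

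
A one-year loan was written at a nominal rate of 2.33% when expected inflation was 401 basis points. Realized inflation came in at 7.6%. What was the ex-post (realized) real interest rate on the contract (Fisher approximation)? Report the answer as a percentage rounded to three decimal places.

-5.270%

Ex-post: 2.33% − 7.6% = -5.270%
So the realized real rate is -5.270%.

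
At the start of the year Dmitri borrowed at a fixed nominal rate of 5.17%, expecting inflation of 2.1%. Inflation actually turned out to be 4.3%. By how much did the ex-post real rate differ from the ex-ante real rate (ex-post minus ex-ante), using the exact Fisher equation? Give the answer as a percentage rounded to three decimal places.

-2.173%

Ex-ante: (1 + 0.0517)/(1 + 0.0210) − 1 = 3.0069%
Ex-post: (1 + 0.0517)/(1 + 0.0430) − 1 = 0.8341%
Difference (ex-post − ex-ante) = -2.1727% → -2.173%.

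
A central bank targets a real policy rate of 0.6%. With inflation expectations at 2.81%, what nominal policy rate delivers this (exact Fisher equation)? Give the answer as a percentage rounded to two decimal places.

3.43%

(1 + i) = (1 + r)(1 + π) = 1.00600 × 1.02810 = 1.0342686
i = 1.0342686 − 1, so the required nominal rate is 3.43%.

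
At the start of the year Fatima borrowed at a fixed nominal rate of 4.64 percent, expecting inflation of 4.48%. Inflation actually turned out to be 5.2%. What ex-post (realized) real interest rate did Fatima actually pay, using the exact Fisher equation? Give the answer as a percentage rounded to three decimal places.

Ex-post: (1 + 0.0464)/(1 + 0.0520) − 1 = -0.5323%
So the realized real rate is -0.532%.

-0.532%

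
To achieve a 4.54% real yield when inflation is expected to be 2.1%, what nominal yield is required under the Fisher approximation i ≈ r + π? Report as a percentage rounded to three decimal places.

i ≈ r + π = 4.54% + 2.1% = 6.640%.

6.640%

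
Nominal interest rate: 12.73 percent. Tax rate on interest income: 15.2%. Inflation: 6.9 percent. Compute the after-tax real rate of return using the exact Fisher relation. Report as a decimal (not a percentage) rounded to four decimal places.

After-tax nominal return = 12.73% × (1 − 0.152) = 10.79504%.
1 + r = 1.1079504 / 1.06900 = 1.036436
After-tax real rate = 1.036436 − 1 → 0.0364.

0.0364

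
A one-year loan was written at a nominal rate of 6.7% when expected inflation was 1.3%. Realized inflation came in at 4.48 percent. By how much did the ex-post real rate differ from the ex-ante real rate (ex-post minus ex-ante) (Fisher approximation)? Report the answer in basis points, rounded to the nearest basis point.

-318 basis points

Ex-ante: 6.7% − 1.3% = 5.400%
Ex-post: 6.7% − 4.48% = 2.220%
Difference (ex-post − ex-ante) = -3.1800% → -318 basis points.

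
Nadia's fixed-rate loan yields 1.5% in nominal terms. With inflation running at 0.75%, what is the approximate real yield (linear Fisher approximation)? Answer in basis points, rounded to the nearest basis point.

r ≈ i − π = 1.5% − 0.75% = 75 basis points.

75 basis points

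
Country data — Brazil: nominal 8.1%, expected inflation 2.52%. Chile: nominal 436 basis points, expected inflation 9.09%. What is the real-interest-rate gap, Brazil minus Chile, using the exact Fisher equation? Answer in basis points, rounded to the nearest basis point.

Brazil: (1 + 0.0810)/(1 + 0.0252) − 1 = 5.4428%
Chile: (1 + 0.0436)/(1 + 0.0909) − 1 = -4.3359%
Differential = 5.4428% − (-4.3359%) = 9.7787% → 978 basis points.

978 basis points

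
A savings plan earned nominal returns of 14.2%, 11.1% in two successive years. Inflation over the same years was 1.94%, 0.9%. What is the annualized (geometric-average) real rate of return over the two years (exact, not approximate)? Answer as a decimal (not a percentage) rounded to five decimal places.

0.11064

Compound the nominal returns: 1.1420 × 1.1110 = 1.26876200.
Compound inflation: 1.0194 × 1.0090 = 1.02857460.
Deflate: 1.26876200 / 1.02857460 = 1.23351481.
Annualized real rate = 1.23351481^(1/2) − 1 = 11.0637% → 0.11064.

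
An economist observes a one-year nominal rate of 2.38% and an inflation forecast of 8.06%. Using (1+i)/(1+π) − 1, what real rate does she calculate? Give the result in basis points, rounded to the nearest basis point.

-526 basis points

By the Fisher relation, 1 + r = (1 + i)/(1 + π).
1 + r = 1.02380 / 1.08060 = 0.947437
r = 0.947437 − 1 = -5.2563%, i.e. -526 basis points.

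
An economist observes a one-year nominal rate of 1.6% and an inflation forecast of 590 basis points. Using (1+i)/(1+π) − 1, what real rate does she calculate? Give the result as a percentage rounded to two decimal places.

-4.06%

By the Fisher relation, 1 + r = (1 + i)/(1 + π).
1 + r = 1.01600 / 1.05900 = 0.959396
r = 0.959396 − 1 = -4.0604%, i.e. -4.06%.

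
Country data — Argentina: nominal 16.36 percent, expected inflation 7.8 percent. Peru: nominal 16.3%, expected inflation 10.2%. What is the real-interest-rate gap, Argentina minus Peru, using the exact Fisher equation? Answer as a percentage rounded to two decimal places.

2.41%

Argentina: (1 + 0.1636)/(1 + 0.0780) − 1 = 7.9406%
Peru: (1 + 0.1630)/(1 + 0.1020) − 1 = 5.5354%
Differential = 7.9406% − 5.5354% = 2.4052% → 2.41%.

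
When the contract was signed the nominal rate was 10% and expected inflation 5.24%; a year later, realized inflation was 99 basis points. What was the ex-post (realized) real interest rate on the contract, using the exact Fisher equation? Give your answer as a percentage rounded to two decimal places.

Ex-post: (1 + 0.1000)/(1 + 0.0099) − 1 = 8.9217%
So the realized real rate is 8.92%.

8.92%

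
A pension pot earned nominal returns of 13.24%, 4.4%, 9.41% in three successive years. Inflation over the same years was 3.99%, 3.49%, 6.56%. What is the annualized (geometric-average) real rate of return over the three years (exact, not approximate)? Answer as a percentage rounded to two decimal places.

4.09%

Compound the nominal returns: 1.1324 × 1.0440 × 1.0941 = 1.29347303.
Compound inflation: 1.0399 × 1.0349 × 1.0656 = 1.14679074.
Deflate: 1.29347303 / 1.14679074 = 1.12790676.
Annualized real rate = 1.12790676^(1/3) − 1 = 4.0937% → 4.09%.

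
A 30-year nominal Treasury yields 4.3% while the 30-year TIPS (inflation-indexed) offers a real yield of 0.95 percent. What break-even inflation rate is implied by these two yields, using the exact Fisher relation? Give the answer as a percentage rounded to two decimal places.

(1 + π) = (1 + i)/(1 + r) = 1.04300 / 1.00950 = 1.033185
Break-even inflation = 1.033185 − 1 → 3.32%.

3.32%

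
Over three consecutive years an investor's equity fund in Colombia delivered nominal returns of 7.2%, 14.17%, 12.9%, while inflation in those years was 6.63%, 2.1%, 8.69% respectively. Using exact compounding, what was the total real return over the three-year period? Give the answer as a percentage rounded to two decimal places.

16.77%

Compound the nominal returns: 1.0720 × 1.1417 × 1.1290 = 1.381786.
Compound inflation: 1.0663 × 1.0210 × 1.0869 = 1.183300.
Deflate: 1.381786 / 1.183300 = 1.167740.
Total real return = 1.167740 − 1 → 16.77%.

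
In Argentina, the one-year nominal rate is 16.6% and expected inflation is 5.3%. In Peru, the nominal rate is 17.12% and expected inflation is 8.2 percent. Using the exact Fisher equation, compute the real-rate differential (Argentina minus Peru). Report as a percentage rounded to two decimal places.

2.49%

Argentina: (1 + 0.1660)/(1 + 0.0530) − 1 = 10.7312%
Peru: (1 + 0.1712)/(1 + 0.0820) − 1 = 8.2440%
Differential = 10.7312% − 8.2440% = 2.4873% → 2.49%.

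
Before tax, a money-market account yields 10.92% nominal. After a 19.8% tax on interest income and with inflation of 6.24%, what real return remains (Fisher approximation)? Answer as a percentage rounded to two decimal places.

After-tax nominal return = 10.92% × (1 − 0.198) = 8.75784%.
r ≈ 8.75784% − 6.24% → 2.52%.

2.52%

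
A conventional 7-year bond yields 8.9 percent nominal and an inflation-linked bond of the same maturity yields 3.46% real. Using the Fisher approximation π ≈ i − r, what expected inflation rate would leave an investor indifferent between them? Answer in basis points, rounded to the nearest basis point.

544 basis points

π ≈ i − r = 8.9% − 3.46% → 544 basis points.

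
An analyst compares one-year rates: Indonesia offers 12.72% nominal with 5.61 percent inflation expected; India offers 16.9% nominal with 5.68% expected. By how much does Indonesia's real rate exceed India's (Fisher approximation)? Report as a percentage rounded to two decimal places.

Indonesia: 12.72% − 5.61% = 7.110%
India: 16.9% − 5.68% = 11.220%
Differential = -4.110% → -4.11%.

-4.11%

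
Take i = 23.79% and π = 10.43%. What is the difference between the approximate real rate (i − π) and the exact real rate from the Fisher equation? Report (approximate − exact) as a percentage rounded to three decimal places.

Approximate: r ≈ 23.790% − 10.430% = 13.3600%
Exact: (1 + 0.2379)/(1 + 0.1043) − 1 = 12.0982%
Error = 13.3600% − 12.0982% = 1.2618% → 1.262%.

1.262%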